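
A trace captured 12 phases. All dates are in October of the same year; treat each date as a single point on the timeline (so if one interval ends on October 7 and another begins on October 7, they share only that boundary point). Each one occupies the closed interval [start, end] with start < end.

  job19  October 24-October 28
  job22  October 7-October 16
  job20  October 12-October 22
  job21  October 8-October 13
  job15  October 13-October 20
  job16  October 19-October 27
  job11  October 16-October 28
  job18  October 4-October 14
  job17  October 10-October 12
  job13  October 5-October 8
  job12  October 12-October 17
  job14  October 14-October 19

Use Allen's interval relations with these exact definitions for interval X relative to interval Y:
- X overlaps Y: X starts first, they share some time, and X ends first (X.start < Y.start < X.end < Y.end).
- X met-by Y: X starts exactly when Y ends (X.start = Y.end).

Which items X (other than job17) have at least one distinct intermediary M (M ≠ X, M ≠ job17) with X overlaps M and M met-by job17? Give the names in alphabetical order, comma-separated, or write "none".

Target job17 = [October 10, October 12].
Intermediaries M with M met-by job17: job12, job20.
Via job12 — items with X overlaps job12: job18, job21, job22.
Via job20 — items with X overlaps job20: job18, job21, job22.
Union: job18, job21, job22.

job18, job21, job22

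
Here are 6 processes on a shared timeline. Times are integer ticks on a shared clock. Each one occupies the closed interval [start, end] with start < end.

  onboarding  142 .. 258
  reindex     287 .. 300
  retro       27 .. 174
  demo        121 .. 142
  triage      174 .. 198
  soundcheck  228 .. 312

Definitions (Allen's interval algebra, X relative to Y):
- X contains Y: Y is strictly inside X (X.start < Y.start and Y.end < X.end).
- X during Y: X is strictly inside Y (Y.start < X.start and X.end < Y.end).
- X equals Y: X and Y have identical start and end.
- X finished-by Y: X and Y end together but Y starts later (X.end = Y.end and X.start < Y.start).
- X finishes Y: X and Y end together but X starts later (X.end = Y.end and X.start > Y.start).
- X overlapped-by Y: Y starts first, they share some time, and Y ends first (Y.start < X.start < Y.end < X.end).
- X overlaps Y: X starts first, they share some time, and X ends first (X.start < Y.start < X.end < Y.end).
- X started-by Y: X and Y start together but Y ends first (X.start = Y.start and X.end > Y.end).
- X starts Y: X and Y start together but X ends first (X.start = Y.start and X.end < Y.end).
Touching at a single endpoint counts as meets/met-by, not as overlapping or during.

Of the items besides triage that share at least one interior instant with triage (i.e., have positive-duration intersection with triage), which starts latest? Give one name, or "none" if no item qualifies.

onboarding

Target triage = [174, 198].
demo [121, 142] → before → excluded.
onboarding [142, 258] → contains → candidate.
reindex [287, 300] → after → excluded.
retro [27, 174] → meets → excluded.
soundcheck [228, 312] → after → excluded.
Among candidates, latest start is 142 → onboarding.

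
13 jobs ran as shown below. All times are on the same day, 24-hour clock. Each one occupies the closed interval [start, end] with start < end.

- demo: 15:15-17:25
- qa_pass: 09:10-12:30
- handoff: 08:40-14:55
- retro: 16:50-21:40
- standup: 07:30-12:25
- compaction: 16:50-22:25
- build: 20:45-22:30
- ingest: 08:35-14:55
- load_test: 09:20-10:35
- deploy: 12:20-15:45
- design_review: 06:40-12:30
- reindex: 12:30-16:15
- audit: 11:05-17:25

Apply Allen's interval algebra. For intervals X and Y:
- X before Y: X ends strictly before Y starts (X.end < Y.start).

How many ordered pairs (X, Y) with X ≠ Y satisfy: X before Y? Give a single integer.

36

Checking all 156 ordered pairs for relation 'before'; matching pairs in alphabetical order:
(audit, build): audit before build ✓
(demo, build): demo before build ✓
(deploy, build): deploy before build ✓
(deploy, compaction): deploy before compaction ✓
(deploy, retro): deploy before retro ✓
(design_review, build): design_review before build ✓
(design_review, compaction): design_review before compaction ✓
(design_review, demo): design_review before demo ✓
(design_review, retro): design_review before retro ✓
(handoff, build): handoff before build ✓
(handoff, compaction): handoff before compaction ✓
(handoff, demo): handoff before demo ✓
(handoff, retro): handoff before retro ✓
(ingest, build): ingest before build ✓
(ingest, compaction): ingest before compaction ✓
(ingest, demo): ingest before demo ✓
(ingest, retro): ingest before retro ✓
(load_test, audit): load_test before audit ✓
(load_test, build): load_test before build ✓
(load_test, compaction): load_test before compaction ✓
(load_test, demo): load_test before demo ✓
(load_test, deploy): load_test before deploy ✓
(load_test, reindex): load_test before reindex ✓
(load_test, retro): load_test before retro ✓
... plus 12 further pairs not listed.
Count: 36.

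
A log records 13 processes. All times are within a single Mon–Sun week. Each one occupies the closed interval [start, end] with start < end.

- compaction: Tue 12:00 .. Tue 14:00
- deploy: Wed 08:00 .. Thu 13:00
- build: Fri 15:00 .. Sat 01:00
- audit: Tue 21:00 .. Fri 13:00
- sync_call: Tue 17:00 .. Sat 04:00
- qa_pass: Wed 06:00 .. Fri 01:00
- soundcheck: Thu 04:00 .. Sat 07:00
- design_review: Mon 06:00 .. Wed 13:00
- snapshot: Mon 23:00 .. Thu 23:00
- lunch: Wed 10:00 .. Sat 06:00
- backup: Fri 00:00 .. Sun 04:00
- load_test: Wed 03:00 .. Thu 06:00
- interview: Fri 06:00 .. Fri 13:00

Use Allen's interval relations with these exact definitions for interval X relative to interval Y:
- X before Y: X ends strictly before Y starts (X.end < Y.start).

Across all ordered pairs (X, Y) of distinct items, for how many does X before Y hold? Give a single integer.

27

Checking all 156 ordered pairs for relation 'before'; matching pairs in alphabetical order:
(audit, build): audit before build ✓
(compaction, audit): compaction before audit ✓
(compaction, backup): compaction before backup ✓
(compaction, build): compaction before build ✓
(compaction, deploy): compaction before deploy ✓
(compaction, interview): compaction before interview ✓
(compaction, load_test): compaction before load_test ✓
(compaction, lunch): compaction before lunch ✓
(compaction, qa_pass): compaction before qa_pass ✓
(compaction, soundcheck): compaction before soundcheck ✓
(compaction, sync_call): compaction before sync_call ✓
(deploy, backup): deploy before backup ✓
(deploy, build): deploy before build ✓
(deploy, interview): deploy before interview ✓
(design_review, backup): design_review before backup ✓
(design_review, build): design_review before build ✓
(design_review, interview): design_review before interview ✓
(design_review, soundcheck): design_review before soundcheck ✓
(interview, build): interview before build ✓
(load_test, backup): load_test before backup ✓
(load_test, build): load_test before build ✓
(load_test, interview): load_test before interview ✓
(qa_pass, build): qa_pass before build ✓
(qa_pass, interview): qa_pass before interview ✓
... plus 3 further pairs not listed.
Count: 27.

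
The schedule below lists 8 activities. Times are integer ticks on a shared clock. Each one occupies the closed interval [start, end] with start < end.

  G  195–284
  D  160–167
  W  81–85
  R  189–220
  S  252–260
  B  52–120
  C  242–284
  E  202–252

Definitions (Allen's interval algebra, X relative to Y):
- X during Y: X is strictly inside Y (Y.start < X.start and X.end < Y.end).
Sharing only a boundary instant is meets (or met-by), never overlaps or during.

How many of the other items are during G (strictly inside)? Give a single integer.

Target G = [195, 284].
B [52, 120] → before → no.
C [242, 284] → finishes → no.
D [160, 167] → before → no.
E [202, 252] → during → counts.
R [189, 220] → overlaps → no.
S [252, 260] → during → counts.
W [81, 85] → before → no.
Total: 2.

2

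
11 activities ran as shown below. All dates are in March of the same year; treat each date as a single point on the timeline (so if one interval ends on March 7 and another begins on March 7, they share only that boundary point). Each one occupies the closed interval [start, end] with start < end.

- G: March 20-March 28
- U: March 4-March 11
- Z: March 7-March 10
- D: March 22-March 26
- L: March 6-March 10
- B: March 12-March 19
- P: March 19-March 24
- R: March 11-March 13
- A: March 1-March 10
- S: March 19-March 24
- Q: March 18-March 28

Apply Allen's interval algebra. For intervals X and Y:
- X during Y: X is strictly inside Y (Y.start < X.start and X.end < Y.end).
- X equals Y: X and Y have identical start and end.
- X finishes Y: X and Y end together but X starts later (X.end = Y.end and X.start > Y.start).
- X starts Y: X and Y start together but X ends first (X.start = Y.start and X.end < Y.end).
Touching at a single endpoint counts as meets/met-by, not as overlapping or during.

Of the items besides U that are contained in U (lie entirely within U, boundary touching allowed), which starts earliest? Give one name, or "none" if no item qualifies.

L

Target U = [March 4, March 11].
A [March 1, March 10] → overlaps → excluded.
B [March 12, March 19] → after → excluded.
D [March 22, March 26] → after → excluded.
G [March 20, March 28] → after → excluded.
L [March 6, March 10] → during → candidate.
P [March 19, March 24] → after → excluded.
Q [March 18, March 28] → after → excluded.
R [March 11, March 13] → met-by → excluded.
S [March 19, March 24] → after → excluded.
Z [March 7, March 10] → during → candidate.
Among candidates, earliest start is March 6 → L.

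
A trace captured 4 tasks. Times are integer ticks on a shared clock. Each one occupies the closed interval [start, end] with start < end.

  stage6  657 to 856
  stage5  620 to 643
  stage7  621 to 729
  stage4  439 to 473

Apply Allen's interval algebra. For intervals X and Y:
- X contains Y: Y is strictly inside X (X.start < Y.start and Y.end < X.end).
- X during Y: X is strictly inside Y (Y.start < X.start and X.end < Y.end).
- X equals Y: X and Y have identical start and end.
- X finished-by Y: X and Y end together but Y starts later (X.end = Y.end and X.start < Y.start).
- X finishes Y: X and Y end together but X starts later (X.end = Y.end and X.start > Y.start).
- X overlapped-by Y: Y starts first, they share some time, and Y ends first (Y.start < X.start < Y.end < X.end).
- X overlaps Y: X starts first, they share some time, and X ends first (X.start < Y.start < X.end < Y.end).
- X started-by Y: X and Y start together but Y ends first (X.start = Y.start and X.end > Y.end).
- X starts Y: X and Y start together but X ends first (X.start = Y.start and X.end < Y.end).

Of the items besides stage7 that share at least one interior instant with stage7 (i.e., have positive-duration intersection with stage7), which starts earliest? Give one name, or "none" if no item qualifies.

Target stage7 = [621, 729].
stage4 [439, 473] → before → excluded.
stage5 [620, 643] → overlaps → candidate.
stage6 [657, 856] → overlapped-by → candidate.
Among candidates, earliest start is 620 → stage5.

stage5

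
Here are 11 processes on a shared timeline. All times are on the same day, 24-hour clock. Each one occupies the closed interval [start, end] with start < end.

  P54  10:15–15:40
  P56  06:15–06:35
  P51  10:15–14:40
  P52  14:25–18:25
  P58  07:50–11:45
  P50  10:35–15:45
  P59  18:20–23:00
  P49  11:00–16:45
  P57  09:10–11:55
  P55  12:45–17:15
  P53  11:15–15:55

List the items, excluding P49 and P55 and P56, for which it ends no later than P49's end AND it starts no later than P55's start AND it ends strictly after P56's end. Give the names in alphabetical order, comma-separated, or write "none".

P50, P51, P53, P54, P57, P58

Conditions: its end is no later than P49's end (X.end <= 16:45) AND its start is no later than P55's start (X.start <= 12:45) AND its end is strictly after P56's end (X.end > 06:35).
P50: end 15:45 <= 16:45? ✓; start 10:35 <= 12:45? ✓; end 15:45 > 06:35? ✓ → yes.
P51: end 14:40 <= 16:45? ✓; start 10:15 <= 12:45? ✓; end 14:40 > 06:35? ✓ → yes.
P52: end 18:25 <= 16:45? ✗; start 14:25 <= 12:45? ✗; end 18:25 > 06:35? ✓ → no.
P53: end 15:55 <= 16:45? ✓; start 11:15 <= 12:45? ✓; end 15:55 > 06:35? ✓ → yes.
P54: end 15:40 <= 16:45? ✓; start 10:15 <= 12:45? ✓; end 15:40 > 06:35? ✓ → yes.
P57: end 11:55 <= 16:45? ✓; start 09:10 <= 12:45? ✓; end 11:55 > 06:35? ✓ → yes.
P58: end 11:45 <= 16:45? ✓; start 07:50 <= 12:45? ✓; end 11:45 > 06:35? ✓ → yes.
P59: end 23:00 <= 16:45? ✗; start 18:20 <= 12:45? ✗; end 23:00 > 06:35? ✓ → no.
Result: P50, P51, P53, P54, P57, P58.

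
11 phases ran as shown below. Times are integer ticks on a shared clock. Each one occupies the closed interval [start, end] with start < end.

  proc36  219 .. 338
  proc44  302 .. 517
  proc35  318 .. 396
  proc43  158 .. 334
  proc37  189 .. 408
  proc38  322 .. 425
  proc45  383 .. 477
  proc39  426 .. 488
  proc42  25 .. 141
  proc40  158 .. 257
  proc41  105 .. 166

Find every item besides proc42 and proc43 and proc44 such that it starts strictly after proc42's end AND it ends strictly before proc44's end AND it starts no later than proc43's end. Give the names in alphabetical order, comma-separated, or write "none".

proc35, proc36, proc37, proc38, proc40

Conditions: its start is strictly after proc42's end (X.start > 141) AND its end is strictly before proc44's end (X.end < 517) AND its start is no later than proc43's end (X.start <= 334).
proc35: start 318 > 141? ✓; end 396 < 517? ✓; start 318 <= 334? ✓ → yes.
proc36: start 219 > 141? ✓; end 338 < 517? ✓; start 219 <= 334? ✓ → yes.
proc37: start 189 > 141? ✓; end 408 < 517? ✓; start 189 <= 334? ✓ → yes.
proc38: start 322 > 141? ✓; end 425 < 517? ✓; start 322 <= 334? ✓ → yes.
proc39: start 426 > 141? ✓; end 488 < 517? ✓; start 426 <= 334? ✗ → no.
proc40: start 158 > 141? ✓; end 257 < 517? ✓; start 158 <= 334? ✓ → yes.
proc41: start 105 > 141? ✗; end 166 < 517? ✓; start 105 <= 334? ✓ → no.
proc45: start 383 > 141? ✓; end 477 < 517? ✓; start 383 <= 334? ✗ → no.
Result: proc35, proc36, proc37, proc38, proc40.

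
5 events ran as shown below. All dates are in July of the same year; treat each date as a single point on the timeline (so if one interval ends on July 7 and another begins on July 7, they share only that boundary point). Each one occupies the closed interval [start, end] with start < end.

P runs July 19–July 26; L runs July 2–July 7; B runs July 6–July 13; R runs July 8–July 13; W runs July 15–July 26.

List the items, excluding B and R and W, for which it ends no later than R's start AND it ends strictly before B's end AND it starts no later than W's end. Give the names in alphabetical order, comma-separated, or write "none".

L

Conditions: its end is no later than R's start (X.end <= July 8) AND its end is strictly before B's end (X.end < July 13) AND its start is no later than W's end (X.start <= July 26).
L: end July 7 <= July 8? ✓; end July 7 < July 13? ✓; start July 2 <= July 26? ✓ → yes.
P: end July 26 <= July 8? ✗; end July 26 < July 13? ✗; start July 19 <= July 26? ✓ → no.
Result: L.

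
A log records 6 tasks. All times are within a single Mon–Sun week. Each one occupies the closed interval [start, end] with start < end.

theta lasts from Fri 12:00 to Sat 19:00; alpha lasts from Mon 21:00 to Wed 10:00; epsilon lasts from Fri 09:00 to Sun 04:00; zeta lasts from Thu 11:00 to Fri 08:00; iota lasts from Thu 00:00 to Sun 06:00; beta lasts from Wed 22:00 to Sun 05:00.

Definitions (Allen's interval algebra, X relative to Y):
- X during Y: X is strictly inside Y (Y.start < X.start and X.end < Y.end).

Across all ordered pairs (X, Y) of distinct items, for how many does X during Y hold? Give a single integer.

7

Checking all 30 ordered pairs for relation 'during'; matching pairs in alphabetical order:
(epsilon, beta): epsilon during beta ✓
(epsilon, iota): epsilon during iota ✓
(theta, beta): theta during beta ✓
(theta, epsilon): theta during epsilon ✓
(theta, iota): theta during iota ✓
(zeta, beta): zeta during beta ✓
(zeta, iota): zeta during iota ✓
Count: 7.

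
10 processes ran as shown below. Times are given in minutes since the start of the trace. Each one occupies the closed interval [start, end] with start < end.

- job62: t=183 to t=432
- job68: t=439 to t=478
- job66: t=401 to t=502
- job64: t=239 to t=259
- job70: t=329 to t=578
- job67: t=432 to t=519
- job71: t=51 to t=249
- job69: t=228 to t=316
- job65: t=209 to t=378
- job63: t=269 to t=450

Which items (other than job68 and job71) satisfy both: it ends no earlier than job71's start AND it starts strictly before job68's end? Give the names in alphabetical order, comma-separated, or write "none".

job62, job63, job64, job65, job66, job67, job69, job70

Conditions: its end is no earlier than job71's start (X.end >= t=51) AND its start is strictly before job68's end (X.start < t=478).
job62: end t=432 >= t=51? ✓; start t=183 < t=478? ✓ → yes.
job63: end t=450 >= t=51? ✓; start t=269 < t=478? ✓ → yes.
job64: end t=259 >= t=51? ✓; start t=239 < t=478? ✓ → yes.
job65: end t=378 >= t=51? ✓; start t=209 < t=478? ✓ → yes.
job66: end t=502 >= t=51? ✓; start t=401 < t=478? ✓ → yes.
job67: end t=519 >= t=51? ✓; start t=432 < t=478? ✓ → yes.
job69: end t=316 >= t=51? ✓; start t=228 < t=478? ✓ → yes.
job70: end t=578 >= t=51? ✓; start t=329 < t=478? ✓ → yes.
Result: job62, job63, job64, job65, job66, job67, job69, job70.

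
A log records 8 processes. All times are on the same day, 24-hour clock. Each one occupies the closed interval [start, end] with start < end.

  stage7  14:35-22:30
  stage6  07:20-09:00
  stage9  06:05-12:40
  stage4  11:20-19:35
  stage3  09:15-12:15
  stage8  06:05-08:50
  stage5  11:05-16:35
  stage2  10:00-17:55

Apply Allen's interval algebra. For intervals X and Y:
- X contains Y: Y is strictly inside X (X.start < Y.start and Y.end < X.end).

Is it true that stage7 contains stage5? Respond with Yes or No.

No

stage7 = [14:35, 22:30], stage5 = [11:05, 16:35].
Actual relation of stage7 to stage5: overlapped-by.
Asked whether 'contains' holds → No.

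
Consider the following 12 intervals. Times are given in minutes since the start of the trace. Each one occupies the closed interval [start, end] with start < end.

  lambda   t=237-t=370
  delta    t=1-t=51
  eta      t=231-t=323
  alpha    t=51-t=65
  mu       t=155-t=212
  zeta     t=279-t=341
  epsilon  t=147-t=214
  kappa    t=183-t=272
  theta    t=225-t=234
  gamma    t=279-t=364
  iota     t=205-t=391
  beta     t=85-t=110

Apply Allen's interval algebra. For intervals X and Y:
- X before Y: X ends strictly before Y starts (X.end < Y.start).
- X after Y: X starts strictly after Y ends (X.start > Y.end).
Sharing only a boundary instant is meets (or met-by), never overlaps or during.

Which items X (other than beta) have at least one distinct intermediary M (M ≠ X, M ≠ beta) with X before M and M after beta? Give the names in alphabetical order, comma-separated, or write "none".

alpha, delta, epsilon, kappa, mu, theta

Target beta = [t=85, t=110].
Intermediaries M with M after beta: epsilon, eta, gamma, iota, kappa, lambda, mu, theta, zeta.
Via epsilon — items with X before epsilon: alpha, delta.
Via eta — items with X before eta: alpha, delta, epsilon, mu.
Via gamma — items with X before gamma: alpha, delta, epsilon, kappa, mu, theta.
Via iota — items with X before iota: alpha, delta.
Via kappa — items with X before kappa: alpha, delta.
Via lambda — items with X before lambda: alpha, delta, epsilon, mu, theta.
Via mu — items with X before mu: alpha, delta.
Via theta — items with X before theta: alpha, delta, epsilon, mu.
Via zeta — items with X before zeta: alpha, delta, epsilon, kappa, mu, theta.
Union: alpha, delta, epsilon, kappa, mu, theta.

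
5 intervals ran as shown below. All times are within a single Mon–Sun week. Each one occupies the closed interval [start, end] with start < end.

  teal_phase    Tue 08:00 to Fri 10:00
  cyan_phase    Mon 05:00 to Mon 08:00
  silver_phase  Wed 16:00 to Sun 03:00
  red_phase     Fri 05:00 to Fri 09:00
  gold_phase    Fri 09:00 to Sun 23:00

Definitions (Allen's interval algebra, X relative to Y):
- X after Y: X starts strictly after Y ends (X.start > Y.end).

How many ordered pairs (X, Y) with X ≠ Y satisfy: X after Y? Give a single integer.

Checking all 20 ordered pairs for relation 'after'; matching pairs in alphabetical order:
(gold_phase, cyan_phase): gold_phase after cyan_phase ✓
(red_phase, cyan_phase): red_phase after cyan_phase ✓
(silver_phase, cyan_phase): silver_phase after cyan_phase ✓
(teal_phase, cyan_phase): teal_phase after cyan_phase ✓
Count: 4.

4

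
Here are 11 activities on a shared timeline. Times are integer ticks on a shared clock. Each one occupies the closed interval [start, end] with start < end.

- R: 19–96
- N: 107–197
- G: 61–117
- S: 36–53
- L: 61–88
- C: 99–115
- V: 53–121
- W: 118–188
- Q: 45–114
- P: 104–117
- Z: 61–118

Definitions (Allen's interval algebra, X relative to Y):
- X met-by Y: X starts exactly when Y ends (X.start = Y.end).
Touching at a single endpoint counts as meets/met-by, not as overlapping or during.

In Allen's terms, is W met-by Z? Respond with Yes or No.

W = [118, 188], Z = [61, 118].
Actual relation of W to Z: met-by.
Asked whether 'met-by' holds → Yes.

Yes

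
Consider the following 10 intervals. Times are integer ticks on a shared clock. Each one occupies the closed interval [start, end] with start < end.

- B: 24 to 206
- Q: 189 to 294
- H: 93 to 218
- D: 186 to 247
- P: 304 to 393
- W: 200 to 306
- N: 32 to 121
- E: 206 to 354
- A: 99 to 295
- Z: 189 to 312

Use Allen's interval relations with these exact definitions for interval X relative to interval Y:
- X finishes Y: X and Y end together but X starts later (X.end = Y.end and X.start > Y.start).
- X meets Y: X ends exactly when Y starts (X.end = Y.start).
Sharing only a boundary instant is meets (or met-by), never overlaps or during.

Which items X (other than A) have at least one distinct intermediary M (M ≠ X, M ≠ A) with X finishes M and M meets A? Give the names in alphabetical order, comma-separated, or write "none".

Target A = [99, 295].
Intermediaries M with M meets A: none.
Union: none.

none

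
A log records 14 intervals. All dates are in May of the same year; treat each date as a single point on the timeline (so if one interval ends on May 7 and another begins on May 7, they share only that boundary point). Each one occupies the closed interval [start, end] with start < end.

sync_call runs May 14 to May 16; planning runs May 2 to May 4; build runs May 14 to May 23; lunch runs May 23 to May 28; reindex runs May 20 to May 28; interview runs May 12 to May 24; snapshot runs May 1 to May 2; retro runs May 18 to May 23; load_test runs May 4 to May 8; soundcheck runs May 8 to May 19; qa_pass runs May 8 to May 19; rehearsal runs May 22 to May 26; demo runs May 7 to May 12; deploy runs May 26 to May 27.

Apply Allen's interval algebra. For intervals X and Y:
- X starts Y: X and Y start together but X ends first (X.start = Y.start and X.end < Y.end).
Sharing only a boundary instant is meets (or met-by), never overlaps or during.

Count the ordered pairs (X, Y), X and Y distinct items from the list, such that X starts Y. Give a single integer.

Checking all 182 ordered pairs for relation 'starts'; matching pairs in alphabetical order:
(sync_call, build): sync_call starts build ✓
Count: 1.

1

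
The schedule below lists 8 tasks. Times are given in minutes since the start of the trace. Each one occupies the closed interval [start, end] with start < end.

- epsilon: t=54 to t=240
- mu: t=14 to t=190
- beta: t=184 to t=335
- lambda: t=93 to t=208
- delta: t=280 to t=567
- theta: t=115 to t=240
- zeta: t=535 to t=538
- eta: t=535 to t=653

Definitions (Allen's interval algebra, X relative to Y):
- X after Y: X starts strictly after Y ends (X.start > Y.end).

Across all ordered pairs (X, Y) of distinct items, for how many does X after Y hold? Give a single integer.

14

Checking all 56 ordered pairs for relation 'after'; matching pairs in alphabetical order:
(delta, epsilon): delta after epsilon ✓
(delta, lambda): delta after lambda ✓
(delta, mu): delta after mu ✓
(delta, theta): delta after theta ✓
(eta, beta): eta after beta ✓
(eta, epsilon): eta after epsilon ✓
(eta, lambda): eta after lambda ✓
(eta, mu): eta after mu ✓
(eta, theta): eta after theta ✓
(zeta, beta): zeta after beta ✓
(zeta, epsilon): zeta after epsilon ✓
(zeta, lambda): zeta after lambda ✓
(zeta, mu): zeta after mu ✓
(zeta, theta): zeta after theta ✓
Count: 14.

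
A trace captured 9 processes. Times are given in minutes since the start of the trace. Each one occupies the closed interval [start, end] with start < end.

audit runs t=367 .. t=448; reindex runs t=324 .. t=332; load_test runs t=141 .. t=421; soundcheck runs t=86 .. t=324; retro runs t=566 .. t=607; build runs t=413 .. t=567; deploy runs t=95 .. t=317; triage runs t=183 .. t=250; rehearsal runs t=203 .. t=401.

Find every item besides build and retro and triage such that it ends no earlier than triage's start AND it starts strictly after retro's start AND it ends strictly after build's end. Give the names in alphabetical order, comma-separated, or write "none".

none

Conditions: its end is no earlier than triage's start (X.end >= t=183) AND its start is strictly after retro's start (X.start > t=566) AND its end is strictly after build's end (X.end > t=567).
audit: end t=448 >= t=183? ✓; start t=367 > t=566? ✗; end t=448 > t=567? ✗ → no.
deploy: end t=317 >= t=183? ✓; start t=95 > t=566? ✗; end t=317 > t=567? ✗ → no.
load_test: end t=421 >= t=183? ✓; start t=141 > t=566? ✗; end t=421 > t=567? ✗ → no.
rehearsal: end t=401 >= t=183? ✓; start t=203 > t=566? ✗; end t=401 > t=567? ✗ → no.
reindex: end t=332 >= t=183? ✓; start t=324 > t=566? ✗; end t=332 > t=567? ✗ → no.
soundcheck: end t=324 >= t=183? ✓; start t=86 > t=566? ✗; end t=324 > t=567? ✗ → no.
Result: none.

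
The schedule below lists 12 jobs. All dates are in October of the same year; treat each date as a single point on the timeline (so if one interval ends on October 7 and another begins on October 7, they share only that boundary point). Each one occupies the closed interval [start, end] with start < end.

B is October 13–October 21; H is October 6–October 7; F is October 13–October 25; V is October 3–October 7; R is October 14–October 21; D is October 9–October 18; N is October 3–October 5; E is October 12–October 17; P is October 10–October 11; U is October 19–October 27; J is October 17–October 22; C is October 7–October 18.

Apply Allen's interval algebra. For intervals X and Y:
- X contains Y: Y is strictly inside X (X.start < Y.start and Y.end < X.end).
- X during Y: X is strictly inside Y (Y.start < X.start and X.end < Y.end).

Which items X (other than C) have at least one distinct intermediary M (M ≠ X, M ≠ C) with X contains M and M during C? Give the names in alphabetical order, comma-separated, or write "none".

D

Target C = [October 7, October 18].
Intermediaries M with M during C: E, P.
Via E — items with X contains E: D.
Via P — items with X contains P: D.
Union: D.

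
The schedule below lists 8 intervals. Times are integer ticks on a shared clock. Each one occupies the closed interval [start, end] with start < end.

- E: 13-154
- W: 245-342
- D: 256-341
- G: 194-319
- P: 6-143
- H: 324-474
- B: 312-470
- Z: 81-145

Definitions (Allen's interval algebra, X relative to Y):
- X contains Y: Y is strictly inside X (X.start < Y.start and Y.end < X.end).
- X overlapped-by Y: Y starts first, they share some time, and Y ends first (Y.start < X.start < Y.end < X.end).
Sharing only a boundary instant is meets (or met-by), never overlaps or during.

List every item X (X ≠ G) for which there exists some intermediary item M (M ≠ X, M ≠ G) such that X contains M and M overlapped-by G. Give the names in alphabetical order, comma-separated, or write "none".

Target G = [194, 319].
Intermediaries M with M overlapped-by G: B, D, W.
Via B — items with X contains B: none.
Via D — items with X contains D: W.
Via W — items with X contains W: none.
Union: W.

W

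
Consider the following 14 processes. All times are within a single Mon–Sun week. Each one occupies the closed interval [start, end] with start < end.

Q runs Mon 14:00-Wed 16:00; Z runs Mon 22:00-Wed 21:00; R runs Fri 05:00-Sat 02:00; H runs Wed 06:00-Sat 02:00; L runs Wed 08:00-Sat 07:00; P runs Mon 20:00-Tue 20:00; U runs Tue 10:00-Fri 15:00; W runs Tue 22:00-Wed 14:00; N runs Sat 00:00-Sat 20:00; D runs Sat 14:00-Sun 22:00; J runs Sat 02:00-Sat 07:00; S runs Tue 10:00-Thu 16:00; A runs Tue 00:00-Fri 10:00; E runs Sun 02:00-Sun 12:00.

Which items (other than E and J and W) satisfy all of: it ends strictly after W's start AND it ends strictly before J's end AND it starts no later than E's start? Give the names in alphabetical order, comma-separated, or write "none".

Conditions: its end is strictly after W's start (X.end > Tue 22:00) AND its end is strictly before J's end (X.end < Sat 07:00) AND its start is no later than E's start (X.start <= Sun 02:00).
A: end Fri 10:00 > Tue 22:00? ✓; end Fri 10:00 < Sat 07:00? ✓; start Tue 00:00 <= Sun 02:00? ✓ → yes.
D: end Sun 22:00 > Tue 22:00? ✓; end Sun 22:00 < Sat 07:00? ✗; start Sat 14:00 <= Sun 02:00? ✓ → no.
H: end Sat 02:00 > Tue 22:00? ✓; end Sat 02:00 < Sat 07:00? ✓; start Wed 06:00 <= Sun 02:00? ✓ → yes.
L: end Sat 07:00 > Tue 22:00? ✓; end Sat 07:00 < Sat 07:00? ✗; start Wed 08:00 <= Sun 02:00? ✓ → no.
N: end Sat 20:00 > Tue 22:00? ✓; end Sat 20:00 < Sat 07:00? ✗; start Sat 00:00 <= Sun 02:00? ✓ → no.
P: end Tue 20:00 > Tue 22:00? ✗; end Tue 20:00 < Sat 07:00? ✓; start Mon 20:00 <= Sun 02:00? ✓ → no.
Q: end Wed 16:00 > Tue 22:00? ✓; end Wed 16:00 < Sat 07:00? ✓; start Mon 14:00 <= Sun 02:00? ✓ → yes.
R: end Sat 02:00 > Tue 22:00? ✓; end Sat 02:00 < Sat 07:00? ✓; start Fri 05:00 <= Sun 02:00? ✓ → yes.
S: end Thu 16:00 > Tue 22:00? ✓; end Thu 16:00 < Sat 07:00? ✓; start Tue 10:00 <= Sun 02:00? ✓ → yes.
U: end Fri 15:00 > Tue 22:00? ✓; end Fri 15:00 < Sat 07:00? ✓; start Tue 10:00 <= Sun 02:00? ✓ → yes.
Z: end Wed 21:00 > Tue 22:00? ✓; end Wed 21:00 < Sat 07:00? ✓; start Mon 22:00 <= Sun 02:00? ✓ → yes.
Result: A, H, Q, R, S, U, Z.

A, H, Q, R, S, U, Z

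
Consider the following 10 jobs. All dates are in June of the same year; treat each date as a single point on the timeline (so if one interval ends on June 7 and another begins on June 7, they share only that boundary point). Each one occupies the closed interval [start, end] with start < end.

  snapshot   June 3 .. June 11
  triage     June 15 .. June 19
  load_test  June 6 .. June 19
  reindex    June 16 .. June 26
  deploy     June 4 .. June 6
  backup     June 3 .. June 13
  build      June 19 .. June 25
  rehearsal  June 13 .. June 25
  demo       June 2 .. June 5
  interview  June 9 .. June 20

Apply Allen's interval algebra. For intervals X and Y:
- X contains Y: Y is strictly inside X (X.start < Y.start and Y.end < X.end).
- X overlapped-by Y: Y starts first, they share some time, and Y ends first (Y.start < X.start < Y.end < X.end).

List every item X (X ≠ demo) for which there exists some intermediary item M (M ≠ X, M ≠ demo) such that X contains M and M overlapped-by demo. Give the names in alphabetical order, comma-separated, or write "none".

Target demo = [June 2, June 5].
Intermediaries M with M overlapped-by demo: backup, deploy, snapshot.
Via backup — items with X contains backup: none.
Via deploy — items with X contains deploy: backup, snapshot.
Via snapshot — items with X contains snapshot: none.
Union: backup, snapshot.

backup, snapshot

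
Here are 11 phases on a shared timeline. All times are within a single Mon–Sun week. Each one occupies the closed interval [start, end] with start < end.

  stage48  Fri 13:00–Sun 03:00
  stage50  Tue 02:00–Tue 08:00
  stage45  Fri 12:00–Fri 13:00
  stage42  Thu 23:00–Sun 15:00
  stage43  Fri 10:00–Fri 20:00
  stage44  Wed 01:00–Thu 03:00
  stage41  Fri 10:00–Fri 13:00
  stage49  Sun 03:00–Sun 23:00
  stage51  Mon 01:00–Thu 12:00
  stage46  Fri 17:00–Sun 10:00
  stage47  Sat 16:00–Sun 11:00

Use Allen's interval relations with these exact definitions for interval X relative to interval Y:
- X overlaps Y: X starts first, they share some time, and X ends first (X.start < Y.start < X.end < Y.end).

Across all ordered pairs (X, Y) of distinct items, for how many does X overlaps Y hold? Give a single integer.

Checking all 110 ordered pairs for relation 'overlaps'; matching pairs in alphabetical order:
(stage42, stage49): stage42 overlaps stage49 ✓
(stage43, stage46): stage43 overlaps stage46 ✓
(stage43, stage48): stage43 overlaps stage48 ✓
(stage46, stage47): stage46 overlaps stage47 ✓
(stage46, stage49): stage46 overlaps stage49 ✓
(stage47, stage49): stage47 overlaps stage49 ✓
(stage48, stage46): stage48 overlaps stage46 ✓
(stage48, stage47): stage48 overlaps stage47 ✓
Count: 8.

8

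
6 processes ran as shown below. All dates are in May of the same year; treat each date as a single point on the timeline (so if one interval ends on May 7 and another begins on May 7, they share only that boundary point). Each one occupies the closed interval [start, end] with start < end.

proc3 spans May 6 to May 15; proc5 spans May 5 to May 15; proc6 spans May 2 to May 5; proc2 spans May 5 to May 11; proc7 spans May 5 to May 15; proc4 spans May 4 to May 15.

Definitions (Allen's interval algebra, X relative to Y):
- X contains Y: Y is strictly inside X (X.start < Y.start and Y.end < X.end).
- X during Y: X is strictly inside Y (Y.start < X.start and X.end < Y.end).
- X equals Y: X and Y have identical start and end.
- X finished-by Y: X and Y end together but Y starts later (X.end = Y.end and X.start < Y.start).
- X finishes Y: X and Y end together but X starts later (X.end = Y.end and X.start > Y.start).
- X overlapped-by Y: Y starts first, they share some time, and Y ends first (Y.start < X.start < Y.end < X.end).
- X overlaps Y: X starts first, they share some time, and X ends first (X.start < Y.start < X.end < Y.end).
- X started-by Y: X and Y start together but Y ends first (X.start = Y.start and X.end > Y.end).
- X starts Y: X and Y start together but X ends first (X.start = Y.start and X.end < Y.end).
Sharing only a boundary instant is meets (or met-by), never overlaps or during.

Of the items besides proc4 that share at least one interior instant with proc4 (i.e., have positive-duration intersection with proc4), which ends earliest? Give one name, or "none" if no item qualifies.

proc6

Target proc4 = [May 4, May 15].
proc2 [May 5, May 11] → during → candidate.
proc3 [May 6, May 15] → finishes → candidate.
proc5 [May 5, May 15] → finishes → candidate.
proc6 [May 2, May 5] → overlaps → candidate.
proc7 [May 5, May 15] → finishes → candidate.
Among candidates, earliest end is May 5 → proc6.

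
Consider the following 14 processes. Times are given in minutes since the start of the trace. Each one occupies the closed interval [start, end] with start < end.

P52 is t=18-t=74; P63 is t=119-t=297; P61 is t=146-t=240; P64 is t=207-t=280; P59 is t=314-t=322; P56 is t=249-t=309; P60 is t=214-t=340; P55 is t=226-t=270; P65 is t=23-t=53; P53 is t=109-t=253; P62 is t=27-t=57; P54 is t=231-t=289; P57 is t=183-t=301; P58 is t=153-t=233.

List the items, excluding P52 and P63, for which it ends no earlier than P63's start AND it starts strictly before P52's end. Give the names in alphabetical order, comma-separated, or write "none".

none

Conditions: its end is no earlier than P63's start (X.end >= t=119) AND its start is strictly before P52's end (X.start < t=74).
P53: end t=253 >= t=119? ✓; start t=109 < t=74? ✗ → no.
P54: end t=289 >= t=119? ✓; start t=231 < t=74? ✗ → no.
P55: end t=270 >= t=119? ✓; start t=226 < t=74? ✗ → no.
P56: end t=309 >= t=119? ✓; start t=249 < t=74? ✗ → no.
P57: end t=301 >= t=119? ✓; start t=183 < t=74? ✗ → no.
P58: end t=233 >= t=119? ✓; start t=153 < t=74? ✗ → no.
P59: end t=322 >= t=119? ✓; start t=314 < t=74? ✗ → no.
P60: end t=340 >= t=119? ✓; start t=214 < t=74? ✗ → no.
P61: end t=240 >= t=119? ✓; start t=146 < t=74? ✗ → no.
P62: end t=57 >= t=119? ✗; start t=27 < t=74? ✓ → no.
P64: end t=280 >= t=119? ✓; start t=207 < t=74? ✗ → no.
P65: end t=53 >= t=119? ✗; start t=23 < t=74? ✓ → no.
Result: none.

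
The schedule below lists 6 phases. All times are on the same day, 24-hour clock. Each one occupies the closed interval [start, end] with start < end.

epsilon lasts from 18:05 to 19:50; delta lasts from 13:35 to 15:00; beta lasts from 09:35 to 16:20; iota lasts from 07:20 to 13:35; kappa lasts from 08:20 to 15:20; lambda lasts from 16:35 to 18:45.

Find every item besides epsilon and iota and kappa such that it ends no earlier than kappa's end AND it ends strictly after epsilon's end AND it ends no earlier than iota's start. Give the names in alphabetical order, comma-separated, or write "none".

none

Conditions: its end is no earlier than kappa's end (X.end >= 15:20) AND its end is strictly after epsilon's end (X.end > 19:50) AND its end is no earlier than iota's start (X.end >= 07:20).
beta: end 16:20 >= 15:20? ✓; end 16:20 > 19:50? ✗; end 16:20 >= 07:20? ✓ → no.
delta: end 15:00 >= 15:20? ✗; end 15:00 > 19:50? ✗; end 15:00 >= 07:20? ✓ → no.
lambda: end 18:45 >= 15:20? ✓; end 18:45 > 19:50? ✗; end 18:45 >= 07:20? ✓ → no.
Result: none.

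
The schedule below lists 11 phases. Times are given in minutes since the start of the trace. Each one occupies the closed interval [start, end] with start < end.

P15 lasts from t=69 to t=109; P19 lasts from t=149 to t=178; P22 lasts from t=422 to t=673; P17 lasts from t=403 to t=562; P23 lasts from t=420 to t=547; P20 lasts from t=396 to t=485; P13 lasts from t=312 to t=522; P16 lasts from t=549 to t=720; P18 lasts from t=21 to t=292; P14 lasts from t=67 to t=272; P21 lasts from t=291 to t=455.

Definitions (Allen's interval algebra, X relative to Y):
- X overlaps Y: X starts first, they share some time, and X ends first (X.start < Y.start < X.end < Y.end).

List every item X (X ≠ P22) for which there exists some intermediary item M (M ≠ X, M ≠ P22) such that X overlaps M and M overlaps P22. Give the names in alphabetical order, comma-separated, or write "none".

P13, P18, P20, P21

Target P22 = [t=422, t=673].
Intermediaries M with M overlaps P22: P13, P17, P20, P21, P23.
Via P13 — items with X overlaps P13: P21.
Via P17 — items with X overlaps P17: P13, P20, P21.
Via P20 — items with X overlaps P20: P21.
Via P21 — items with X overlaps P21: P18.
Via P23 — items with X overlaps P23: P13, P20, P21.
Union: P13, P18, P20, P21.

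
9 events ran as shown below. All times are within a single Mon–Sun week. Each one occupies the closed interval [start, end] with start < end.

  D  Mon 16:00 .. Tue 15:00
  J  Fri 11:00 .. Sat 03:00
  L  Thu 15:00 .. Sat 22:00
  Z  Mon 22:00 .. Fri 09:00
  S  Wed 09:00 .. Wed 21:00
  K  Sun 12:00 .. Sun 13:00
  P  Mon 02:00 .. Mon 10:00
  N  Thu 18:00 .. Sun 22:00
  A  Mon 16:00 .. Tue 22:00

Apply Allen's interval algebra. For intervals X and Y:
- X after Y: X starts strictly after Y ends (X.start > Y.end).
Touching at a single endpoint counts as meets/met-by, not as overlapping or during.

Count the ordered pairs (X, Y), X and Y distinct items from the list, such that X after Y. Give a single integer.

Checking all 72 ordered pairs for relation 'after'; matching pairs in alphabetical order:
(A, P): A after P ✓
(D, P): D after P ✓
(J, A): J after A ✓
(J, D): J after D ✓
(J, P): J after P ✓
(J, S): J after S ✓
(J, Z): J after Z ✓
(K, A): K after A ✓
(K, D): K after D ✓
(K, J): K after J ✓
(K, L): K after L ✓
(K, P): K after P ✓
(K, S): K after S ✓
(K, Z): K after Z ✓
(L, A): L after A ✓
(L, D): L after D ✓
(L, P): L after P ✓
(L, S): L after S ✓
(N, A): N after A ✓
(N, D): N after D ✓
(N, P): N after P ✓
(N, S): N after S ✓
(S, A): S after A ✓
(S, D): S after D ✓
... plus 2 further pairs not listed.
Count: 26.

26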